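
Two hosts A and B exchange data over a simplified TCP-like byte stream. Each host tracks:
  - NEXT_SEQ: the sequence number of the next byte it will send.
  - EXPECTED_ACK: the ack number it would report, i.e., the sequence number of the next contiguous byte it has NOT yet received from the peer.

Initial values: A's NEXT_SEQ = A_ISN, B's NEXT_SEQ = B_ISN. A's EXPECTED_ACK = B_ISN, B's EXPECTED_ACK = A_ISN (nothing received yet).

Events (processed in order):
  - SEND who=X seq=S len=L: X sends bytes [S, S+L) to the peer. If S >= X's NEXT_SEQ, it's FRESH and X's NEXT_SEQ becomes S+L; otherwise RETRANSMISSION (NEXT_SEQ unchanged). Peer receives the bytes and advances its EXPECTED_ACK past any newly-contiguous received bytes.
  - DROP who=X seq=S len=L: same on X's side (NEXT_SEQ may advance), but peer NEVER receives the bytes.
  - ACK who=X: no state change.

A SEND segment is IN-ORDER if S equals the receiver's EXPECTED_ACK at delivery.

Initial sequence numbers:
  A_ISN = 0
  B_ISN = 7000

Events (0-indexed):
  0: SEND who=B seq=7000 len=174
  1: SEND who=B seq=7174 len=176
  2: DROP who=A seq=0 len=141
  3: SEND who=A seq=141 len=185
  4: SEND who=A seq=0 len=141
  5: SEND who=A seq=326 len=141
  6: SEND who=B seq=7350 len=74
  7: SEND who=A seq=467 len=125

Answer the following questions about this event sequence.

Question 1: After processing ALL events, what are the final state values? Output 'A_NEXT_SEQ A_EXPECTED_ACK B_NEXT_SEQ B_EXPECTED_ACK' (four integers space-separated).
After event 0: A_seq=0 A_ack=7174 B_seq=7174 B_ack=0
After event 1: A_seq=0 A_ack=7350 B_seq=7350 B_ack=0
After event 2: A_seq=141 A_ack=7350 B_seq=7350 B_ack=0
After event 3: A_seq=326 A_ack=7350 B_seq=7350 B_ack=0
After event 4: A_seq=326 A_ack=7350 B_seq=7350 B_ack=326
After event 5: A_seq=467 A_ack=7350 B_seq=7350 B_ack=467
After event 6: A_seq=467 A_ack=7424 B_seq=7424 B_ack=467
After event 7: A_seq=592 A_ack=7424 B_seq=7424 B_ack=592

Answer: 592 7424 7424 592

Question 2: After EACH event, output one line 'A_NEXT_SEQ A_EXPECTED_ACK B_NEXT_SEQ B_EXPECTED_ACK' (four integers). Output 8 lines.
0 7174 7174 0
0 7350 7350 0
141 7350 7350 0
326 7350 7350 0
326 7350 7350 326
467 7350 7350 467
467 7424 7424 467
592 7424 7424 592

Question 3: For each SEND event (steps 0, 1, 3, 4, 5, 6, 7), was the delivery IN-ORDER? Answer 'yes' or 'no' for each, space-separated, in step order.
Answer: yes yes no yes yes yes yes

Derivation:
Step 0: SEND seq=7000 -> in-order
Step 1: SEND seq=7174 -> in-order
Step 3: SEND seq=141 -> out-of-order
Step 4: SEND seq=0 -> in-order
Step 5: SEND seq=326 -> in-order
Step 6: SEND seq=7350 -> in-order
Step 7: SEND seq=467 -> in-order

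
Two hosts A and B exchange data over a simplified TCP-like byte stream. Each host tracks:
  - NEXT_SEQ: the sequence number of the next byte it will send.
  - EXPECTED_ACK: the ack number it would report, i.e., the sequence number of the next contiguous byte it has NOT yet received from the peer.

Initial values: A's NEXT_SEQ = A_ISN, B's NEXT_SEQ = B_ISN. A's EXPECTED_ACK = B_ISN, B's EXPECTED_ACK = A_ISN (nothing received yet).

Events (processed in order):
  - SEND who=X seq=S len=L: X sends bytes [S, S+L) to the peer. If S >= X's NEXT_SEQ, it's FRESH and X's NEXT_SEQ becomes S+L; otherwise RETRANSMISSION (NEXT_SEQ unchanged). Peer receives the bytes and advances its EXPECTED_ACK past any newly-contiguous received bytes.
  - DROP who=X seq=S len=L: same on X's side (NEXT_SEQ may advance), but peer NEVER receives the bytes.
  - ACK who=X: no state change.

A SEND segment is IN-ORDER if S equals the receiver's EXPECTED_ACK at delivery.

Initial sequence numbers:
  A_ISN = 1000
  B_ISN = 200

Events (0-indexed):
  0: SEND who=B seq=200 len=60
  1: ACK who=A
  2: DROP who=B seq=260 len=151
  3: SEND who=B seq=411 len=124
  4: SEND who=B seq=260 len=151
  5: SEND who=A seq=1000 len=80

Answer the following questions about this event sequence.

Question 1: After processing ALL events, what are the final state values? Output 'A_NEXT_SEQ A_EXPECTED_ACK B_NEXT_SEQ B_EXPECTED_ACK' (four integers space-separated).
After event 0: A_seq=1000 A_ack=260 B_seq=260 B_ack=1000
After event 1: A_seq=1000 A_ack=260 B_seq=260 B_ack=1000
After event 2: A_seq=1000 A_ack=260 B_seq=411 B_ack=1000
After event 3: A_seq=1000 A_ack=260 B_seq=535 B_ack=1000
After event 4: A_seq=1000 A_ack=535 B_seq=535 B_ack=1000
After event 5: A_seq=1080 A_ack=535 B_seq=535 B_ack=1080

Answer: 1080 535 535 1080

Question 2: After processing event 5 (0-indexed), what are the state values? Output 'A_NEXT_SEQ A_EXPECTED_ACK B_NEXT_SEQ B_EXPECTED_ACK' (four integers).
After event 0: A_seq=1000 A_ack=260 B_seq=260 B_ack=1000
After event 1: A_seq=1000 A_ack=260 B_seq=260 B_ack=1000
After event 2: A_seq=1000 A_ack=260 B_seq=411 B_ack=1000
After event 3: A_seq=1000 A_ack=260 B_seq=535 B_ack=1000
After event 4: A_seq=1000 A_ack=535 B_seq=535 B_ack=1000
After event 5: A_seq=1080 A_ack=535 B_seq=535 B_ack=1080

1080 535 535 1080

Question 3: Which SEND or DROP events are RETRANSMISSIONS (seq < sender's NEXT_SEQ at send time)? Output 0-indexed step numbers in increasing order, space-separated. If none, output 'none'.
Answer: 4

Derivation:
Step 0: SEND seq=200 -> fresh
Step 2: DROP seq=260 -> fresh
Step 3: SEND seq=411 -> fresh
Step 4: SEND seq=260 -> retransmit
Step 5: SEND seq=1000 -> fresh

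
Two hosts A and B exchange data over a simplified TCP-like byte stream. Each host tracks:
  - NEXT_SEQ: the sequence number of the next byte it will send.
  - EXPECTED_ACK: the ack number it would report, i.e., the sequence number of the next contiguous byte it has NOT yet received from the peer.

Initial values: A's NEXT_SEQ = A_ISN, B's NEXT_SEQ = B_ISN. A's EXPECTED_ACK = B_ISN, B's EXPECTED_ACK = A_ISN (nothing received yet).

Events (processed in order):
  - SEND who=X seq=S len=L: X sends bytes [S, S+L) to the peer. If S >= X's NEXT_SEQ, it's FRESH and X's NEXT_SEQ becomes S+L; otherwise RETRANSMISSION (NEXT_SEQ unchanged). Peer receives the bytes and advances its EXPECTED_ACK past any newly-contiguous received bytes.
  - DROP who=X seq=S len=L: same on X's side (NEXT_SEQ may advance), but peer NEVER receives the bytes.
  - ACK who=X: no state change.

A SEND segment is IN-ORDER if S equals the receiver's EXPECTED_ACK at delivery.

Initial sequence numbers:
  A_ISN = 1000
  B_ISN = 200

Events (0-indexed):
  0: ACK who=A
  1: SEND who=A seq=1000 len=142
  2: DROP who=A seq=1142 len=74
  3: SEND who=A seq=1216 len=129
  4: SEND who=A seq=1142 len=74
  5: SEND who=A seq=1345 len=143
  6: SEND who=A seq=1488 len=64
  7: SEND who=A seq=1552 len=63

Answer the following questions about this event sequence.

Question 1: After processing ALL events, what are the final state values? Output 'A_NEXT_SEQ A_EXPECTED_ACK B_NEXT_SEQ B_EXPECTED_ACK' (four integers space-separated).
Answer: 1615 200 200 1615

Derivation:
After event 0: A_seq=1000 A_ack=200 B_seq=200 B_ack=1000
After event 1: A_seq=1142 A_ack=200 B_seq=200 B_ack=1142
After event 2: A_seq=1216 A_ack=200 B_seq=200 B_ack=1142
After event 3: A_seq=1345 A_ack=200 B_seq=200 B_ack=1142
After event 4: A_seq=1345 A_ack=200 B_seq=200 B_ack=1345
After event 5: A_seq=1488 A_ack=200 B_seq=200 B_ack=1488
After event 6: A_seq=1552 A_ack=200 B_seq=200 B_ack=1552
After event 7: A_seq=1615 A_ack=200 B_seq=200 B_ack=1615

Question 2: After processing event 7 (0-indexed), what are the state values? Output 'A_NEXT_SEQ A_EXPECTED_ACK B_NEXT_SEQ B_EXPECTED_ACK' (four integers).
After event 0: A_seq=1000 A_ack=200 B_seq=200 B_ack=1000
After event 1: A_seq=1142 A_ack=200 B_seq=200 B_ack=1142
After event 2: A_seq=1216 A_ack=200 B_seq=200 B_ack=1142
After event 3: A_seq=1345 A_ack=200 B_seq=200 B_ack=1142
After event 4: A_seq=1345 A_ack=200 B_seq=200 B_ack=1345
After event 5: A_seq=1488 A_ack=200 B_seq=200 B_ack=1488
After event 6: A_seq=1552 A_ack=200 B_seq=200 B_ack=1552
After event 7: A_seq=1615 A_ack=200 B_seq=200 B_ack=1615

1615 200 200 1615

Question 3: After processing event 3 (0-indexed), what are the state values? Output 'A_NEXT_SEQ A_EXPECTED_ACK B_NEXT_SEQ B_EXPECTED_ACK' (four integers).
After event 0: A_seq=1000 A_ack=200 B_seq=200 B_ack=1000
After event 1: A_seq=1142 A_ack=200 B_seq=200 B_ack=1142
After event 2: A_seq=1216 A_ack=200 B_seq=200 B_ack=1142
After event 3: A_seq=1345 A_ack=200 B_seq=200 B_ack=1142

1345 200 200 1142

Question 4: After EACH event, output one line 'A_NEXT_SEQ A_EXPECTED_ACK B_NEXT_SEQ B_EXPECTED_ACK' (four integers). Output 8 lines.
1000 200 200 1000
1142 200 200 1142
1216 200 200 1142
1345 200 200 1142
1345 200 200 1345
1488 200 200 1488
1552 200 200 1552
1615 200 200 1615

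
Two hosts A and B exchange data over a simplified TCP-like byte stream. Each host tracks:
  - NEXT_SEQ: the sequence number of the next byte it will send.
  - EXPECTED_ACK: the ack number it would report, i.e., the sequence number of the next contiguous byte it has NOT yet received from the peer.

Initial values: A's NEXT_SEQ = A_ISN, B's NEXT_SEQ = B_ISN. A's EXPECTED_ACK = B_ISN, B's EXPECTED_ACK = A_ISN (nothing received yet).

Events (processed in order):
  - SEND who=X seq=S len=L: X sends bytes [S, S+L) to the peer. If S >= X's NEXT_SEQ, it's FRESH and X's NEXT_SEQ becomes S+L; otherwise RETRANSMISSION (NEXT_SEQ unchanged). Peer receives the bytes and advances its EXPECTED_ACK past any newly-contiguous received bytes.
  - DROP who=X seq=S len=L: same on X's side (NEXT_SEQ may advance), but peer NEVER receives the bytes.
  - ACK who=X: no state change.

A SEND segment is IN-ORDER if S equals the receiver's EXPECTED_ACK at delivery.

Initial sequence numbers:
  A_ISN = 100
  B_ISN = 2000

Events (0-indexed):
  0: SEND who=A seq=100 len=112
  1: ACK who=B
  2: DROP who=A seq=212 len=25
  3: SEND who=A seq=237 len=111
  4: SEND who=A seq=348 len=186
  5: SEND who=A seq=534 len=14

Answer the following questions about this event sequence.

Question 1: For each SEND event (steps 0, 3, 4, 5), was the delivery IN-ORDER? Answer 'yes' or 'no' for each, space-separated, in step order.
Answer: yes no no no

Derivation:
Step 0: SEND seq=100 -> in-order
Step 3: SEND seq=237 -> out-of-order
Step 4: SEND seq=348 -> out-of-order
Step 5: SEND seq=534 -> out-of-order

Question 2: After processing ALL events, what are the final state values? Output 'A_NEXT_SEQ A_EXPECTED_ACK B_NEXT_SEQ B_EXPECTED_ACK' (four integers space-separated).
Answer: 548 2000 2000 212

Derivation:
After event 0: A_seq=212 A_ack=2000 B_seq=2000 B_ack=212
After event 1: A_seq=212 A_ack=2000 B_seq=2000 B_ack=212
After event 2: A_seq=237 A_ack=2000 B_seq=2000 B_ack=212
After event 3: A_seq=348 A_ack=2000 B_seq=2000 B_ack=212
After event 4: A_seq=534 A_ack=2000 B_seq=2000 B_ack=212
After event 5: A_seq=548 A_ack=2000 B_seq=2000 B_ack=212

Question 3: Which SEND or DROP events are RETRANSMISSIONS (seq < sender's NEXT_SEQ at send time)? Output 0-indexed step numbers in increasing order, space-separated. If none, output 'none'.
Answer: none

Derivation:
Step 0: SEND seq=100 -> fresh
Step 2: DROP seq=212 -> fresh
Step 3: SEND seq=237 -> fresh
Step 4: SEND seq=348 -> fresh
Step 5: SEND seq=534 -> fresh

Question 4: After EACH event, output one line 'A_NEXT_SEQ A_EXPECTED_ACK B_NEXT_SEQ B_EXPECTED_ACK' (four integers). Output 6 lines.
212 2000 2000 212
212 2000 2000 212
237 2000 2000 212
348 2000 2000 212
534 2000 2000 212
548 2000 2000 212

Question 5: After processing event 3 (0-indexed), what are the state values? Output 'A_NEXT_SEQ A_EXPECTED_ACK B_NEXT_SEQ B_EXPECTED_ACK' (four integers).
After event 0: A_seq=212 A_ack=2000 B_seq=2000 B_ack=212
After event 1: A_seq=212 A_ack=2000 B_seq=2000 B_ack=212
After event 2: A_seq=237 A_ack=2000 B_seq=2000 B_ack=212
After event 3: A_seq=348 A_ack=2000 B_seq=2000 B_ack=212

348 2000 2000 212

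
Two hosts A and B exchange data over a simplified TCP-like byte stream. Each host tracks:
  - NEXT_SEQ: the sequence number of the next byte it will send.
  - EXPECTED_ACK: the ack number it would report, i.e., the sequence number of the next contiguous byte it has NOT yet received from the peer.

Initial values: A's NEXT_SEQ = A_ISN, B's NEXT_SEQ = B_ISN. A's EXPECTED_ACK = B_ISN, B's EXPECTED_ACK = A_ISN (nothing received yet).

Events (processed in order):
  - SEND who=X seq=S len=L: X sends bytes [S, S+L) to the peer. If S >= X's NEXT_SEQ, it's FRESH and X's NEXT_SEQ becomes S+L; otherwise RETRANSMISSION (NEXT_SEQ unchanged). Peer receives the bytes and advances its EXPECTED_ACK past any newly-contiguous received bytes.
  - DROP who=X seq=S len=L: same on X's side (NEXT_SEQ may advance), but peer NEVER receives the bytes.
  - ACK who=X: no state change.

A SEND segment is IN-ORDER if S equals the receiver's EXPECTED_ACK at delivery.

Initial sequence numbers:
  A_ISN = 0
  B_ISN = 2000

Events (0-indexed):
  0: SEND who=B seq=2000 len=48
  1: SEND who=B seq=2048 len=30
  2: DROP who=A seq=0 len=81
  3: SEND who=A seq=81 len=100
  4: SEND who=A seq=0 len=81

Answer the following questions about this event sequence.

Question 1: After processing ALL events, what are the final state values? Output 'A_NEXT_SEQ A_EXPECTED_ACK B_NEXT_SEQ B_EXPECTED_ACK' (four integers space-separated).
After event 0: A_seq=0 A_ack=2048 B_seq=2048 B_ack=0
After event 1: A_seq=0 A_ack=2078 B_seq=2078 B_ack=0
After event 2: A_seq=81 A_ack=2078 B_seq=2078 B_ack=0
After event 3: A_seq=181 A_ack=2078 B_seq=2078 B_ack=0
After event 4: A_seq=181 A_ack=2078 B_seq=2078 B_ack=181

Answer: 181 2078 2078 181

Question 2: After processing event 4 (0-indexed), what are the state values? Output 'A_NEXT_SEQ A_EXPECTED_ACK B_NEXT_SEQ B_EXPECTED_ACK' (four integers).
After event 0: A_seq=0 A_ack=2048 B_seq=2048 B_ack=0
After event 1: A_seq=0 A_ack=2078 B_seq=2078 B_ack=0
After event 2: A_seq=81 A_ack=2078 B_seq=2078 B_ack=0
After event 3: A_seq=181 A_ack=2078 B_seq=2078 B_ack=0
After event 4: A_seq=181 A_ack=2078 B_seq=2078 B_ack=181

181 2078 2078 181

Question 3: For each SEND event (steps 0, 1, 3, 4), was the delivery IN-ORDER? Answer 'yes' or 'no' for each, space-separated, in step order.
Answer: yes yes no yes

Derivation:
Step 0: SEND seq=2000 -> in-order
Step 1: SEND seq=2048 -> in-order
Step 3: SEND seq=81 -> out-of-order
Step 4: SEND seq=0 -> in-order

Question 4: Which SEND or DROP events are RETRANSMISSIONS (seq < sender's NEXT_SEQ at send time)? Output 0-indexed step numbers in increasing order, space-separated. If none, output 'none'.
Answer: 4

Derivation:
Step 0: SEND seq=2000 -> fresh
Step 1: SEND seq=2048 -> fresh
Step 2: DROP seq=0 -> fresh
Step 3: SEND seq=81 -> fresh
Step 4: SEND seq=0 -> retransmit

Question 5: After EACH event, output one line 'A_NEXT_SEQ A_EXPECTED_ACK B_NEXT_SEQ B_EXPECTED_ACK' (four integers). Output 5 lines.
0 2048 2048 0
0 2078 2078 0
81 2078 2078 0
181 2078 2078 0
181 2078 2078 181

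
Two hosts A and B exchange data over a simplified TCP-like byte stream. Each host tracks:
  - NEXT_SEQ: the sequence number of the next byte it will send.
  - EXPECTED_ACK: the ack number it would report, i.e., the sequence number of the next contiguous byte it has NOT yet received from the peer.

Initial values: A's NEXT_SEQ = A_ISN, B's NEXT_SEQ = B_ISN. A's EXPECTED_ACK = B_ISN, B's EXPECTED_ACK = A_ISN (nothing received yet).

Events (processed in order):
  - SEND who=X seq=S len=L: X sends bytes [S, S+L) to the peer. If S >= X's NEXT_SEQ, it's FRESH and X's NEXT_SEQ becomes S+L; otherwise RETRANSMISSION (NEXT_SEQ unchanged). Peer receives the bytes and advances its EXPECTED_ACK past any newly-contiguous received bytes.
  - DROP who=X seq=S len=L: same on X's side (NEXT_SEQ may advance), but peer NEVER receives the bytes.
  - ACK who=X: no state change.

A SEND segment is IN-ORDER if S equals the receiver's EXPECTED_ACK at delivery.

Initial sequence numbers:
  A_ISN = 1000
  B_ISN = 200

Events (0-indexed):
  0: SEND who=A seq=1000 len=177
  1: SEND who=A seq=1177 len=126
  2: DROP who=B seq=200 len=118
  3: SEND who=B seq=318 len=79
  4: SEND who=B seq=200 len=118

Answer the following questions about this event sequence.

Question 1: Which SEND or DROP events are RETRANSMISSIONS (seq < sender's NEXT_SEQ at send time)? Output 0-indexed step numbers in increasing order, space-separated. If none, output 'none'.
Step 0: SEND seq=1000 -> fresh
Step 1: SEND seq=1177 -> fresh
Step 2: DROP seq=200 -> fresh
Step 3: SEND seq=318 -> fresh
Step 4: SEND seq=200 -> retransmit

Answer: 4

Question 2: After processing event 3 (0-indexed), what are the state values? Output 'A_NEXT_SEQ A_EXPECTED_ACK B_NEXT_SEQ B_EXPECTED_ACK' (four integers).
After event 0: A_seq=1177 A_ack=200 B_seq=200 B_ack=1177
After event 1: A_seq=1303 A_ack=200 B_seq=200 B_ack=1303
After event 2: A_seq=1303 A_ack=200 B_seq=318 B_ack=1303
After event 3: A_seq=1303 A_ack=200 B_seq=397 B_ack=1303

1303 200 397 1303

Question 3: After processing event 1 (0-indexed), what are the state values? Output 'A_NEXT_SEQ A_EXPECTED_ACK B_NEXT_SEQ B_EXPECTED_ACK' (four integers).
After event 0: A_seq=1177 A_ack=200 B_seq=200 B_ack=1177
After event 1: A_seq=1303 A_ack=200 B_seq=200 B_ack=1303

1303 200 200 1303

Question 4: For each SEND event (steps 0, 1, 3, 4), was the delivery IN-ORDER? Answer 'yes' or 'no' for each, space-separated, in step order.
Answer: yes yes no yes

Derivation:
Step 0: SEND seq=1000 -> in-order
Step 1: SEND seq=1177 -> in-order
Step 3: SEND seq=318 -> out-of-order
Step 4: SEND seq=200 -> in-order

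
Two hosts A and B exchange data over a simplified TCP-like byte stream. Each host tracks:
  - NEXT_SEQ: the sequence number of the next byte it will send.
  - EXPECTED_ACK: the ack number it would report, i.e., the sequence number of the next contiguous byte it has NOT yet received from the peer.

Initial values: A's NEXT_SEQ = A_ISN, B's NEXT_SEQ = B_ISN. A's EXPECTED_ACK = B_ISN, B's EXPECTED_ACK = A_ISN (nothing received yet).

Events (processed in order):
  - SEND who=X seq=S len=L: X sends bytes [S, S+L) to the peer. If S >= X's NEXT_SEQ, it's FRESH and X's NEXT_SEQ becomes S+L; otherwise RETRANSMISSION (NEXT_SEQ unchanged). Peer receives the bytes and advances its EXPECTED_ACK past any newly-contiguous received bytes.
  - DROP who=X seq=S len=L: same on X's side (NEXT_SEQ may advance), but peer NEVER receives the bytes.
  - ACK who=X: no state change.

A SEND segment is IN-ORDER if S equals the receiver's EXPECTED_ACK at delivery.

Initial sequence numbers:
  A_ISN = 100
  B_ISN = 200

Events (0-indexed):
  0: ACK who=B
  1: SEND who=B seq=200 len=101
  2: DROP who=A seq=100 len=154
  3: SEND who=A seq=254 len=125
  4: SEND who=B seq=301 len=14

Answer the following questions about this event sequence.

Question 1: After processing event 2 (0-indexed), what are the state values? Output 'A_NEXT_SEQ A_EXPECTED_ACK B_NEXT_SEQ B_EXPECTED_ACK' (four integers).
After event 0: A_seq=100 A_ack=200 B_seq=200 B_ack=100
After event 1: A_seq=100 A_ack=301 B_seq=301 B_ack=100
After event 2: A_seq=254 A_ack=301 B_seq=301 B_ack=100

254 301 301 100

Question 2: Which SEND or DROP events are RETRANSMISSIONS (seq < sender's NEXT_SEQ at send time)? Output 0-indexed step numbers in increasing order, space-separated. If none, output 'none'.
Step 1: SEND seq=200 -> fresh
Step 2: DROP seq=100 -> fresh
Step 3: SEND seq=254 -> fresh
Step 4: SEND seq=301 -> fresh

Answer: none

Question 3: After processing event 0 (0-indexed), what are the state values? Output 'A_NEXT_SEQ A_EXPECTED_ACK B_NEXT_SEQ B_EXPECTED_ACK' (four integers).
After event 0: A_seq=100 A_ack=200 B_seq=200 B_ack=100

100 200 200 100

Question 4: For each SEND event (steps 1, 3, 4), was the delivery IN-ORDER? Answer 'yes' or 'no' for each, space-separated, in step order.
Step 1: SEND seq=200 -> in-order
Step 3: SEND seq=254 -> out-of-order
Step 4: SEND seq=301 -> in-order

Answer: yes no yes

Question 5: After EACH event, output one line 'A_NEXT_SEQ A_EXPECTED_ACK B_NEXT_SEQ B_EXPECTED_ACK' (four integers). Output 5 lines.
100 200 200 100
100 301 301 100
254 301 301 100
379 301 301 100
379 315 315 100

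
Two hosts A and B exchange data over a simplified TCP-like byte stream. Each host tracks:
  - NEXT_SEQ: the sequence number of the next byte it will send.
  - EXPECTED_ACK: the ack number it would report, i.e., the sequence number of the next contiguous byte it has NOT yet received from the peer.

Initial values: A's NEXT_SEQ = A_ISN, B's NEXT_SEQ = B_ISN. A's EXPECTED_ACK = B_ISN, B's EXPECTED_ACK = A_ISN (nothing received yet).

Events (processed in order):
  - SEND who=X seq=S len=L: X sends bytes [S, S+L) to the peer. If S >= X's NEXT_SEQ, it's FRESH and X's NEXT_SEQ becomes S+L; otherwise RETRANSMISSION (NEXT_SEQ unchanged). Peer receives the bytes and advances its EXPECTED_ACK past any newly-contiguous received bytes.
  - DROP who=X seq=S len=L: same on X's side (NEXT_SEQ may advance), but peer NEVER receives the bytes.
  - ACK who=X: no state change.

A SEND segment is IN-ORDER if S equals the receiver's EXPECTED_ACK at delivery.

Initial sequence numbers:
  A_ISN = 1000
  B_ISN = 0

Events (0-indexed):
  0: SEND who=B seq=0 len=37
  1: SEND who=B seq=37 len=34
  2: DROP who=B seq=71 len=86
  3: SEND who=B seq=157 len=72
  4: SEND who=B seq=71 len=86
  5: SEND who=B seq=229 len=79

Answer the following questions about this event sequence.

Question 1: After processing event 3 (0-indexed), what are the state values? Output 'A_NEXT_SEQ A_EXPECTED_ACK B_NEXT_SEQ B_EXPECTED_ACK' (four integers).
After event 0: A_seq=1000 A_ack=37 B_seq=37 B_ack=1000
After event 1: A_seq=1000 A_ack=71 B_seq=71 B_ack=1000
After event 2: A_seq=1000 A_ack=71 B_seq=157 B_ack=1000
After event 3: A_seq=1000 A_ack=71 B_seq=229 B_ack=1000

1000 71 229 1000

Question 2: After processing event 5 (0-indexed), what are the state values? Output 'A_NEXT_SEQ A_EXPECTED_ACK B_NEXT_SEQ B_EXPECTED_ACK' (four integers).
After event 0: A_seq=1000 A_ack=37 B_seq=37 B_ack=1000
After event 1: A_seq=1000 A_ack=71 B_seq=71 B_ack=1000
After event 2: A_seq=1000 A_ack=71 B_seq=157 B_ack=1000
After event 3: A_seq=1000 A_ack=71 B_seq=229 B_ack=1000
After event 4: A_seq=1000 A_ack=229 B_seq=229 B_ack=1000
After event 5: A_seq=1000 A_ack=308 B_seq=308 B_ack=1000

1000 308 308 1000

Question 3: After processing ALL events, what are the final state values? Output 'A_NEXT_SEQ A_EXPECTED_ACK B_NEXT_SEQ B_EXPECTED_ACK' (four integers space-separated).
Answer: 1000 308 308 1000

Derivation:
After event 0: A_seq=1000 A_ack=37 B_seq=37 B_ack=1000
After event 1: A_seq=1000 A_ack=71 B_seq=71 B_ack=1000
After event 2: A_seq=1000 A_ack=71 B_seq=157 B_ack=1000
After event 3: A_seq=1000 A_ack=71 B_seq=229 B_ack=1000
After event 4: A_seq=1000 A_ack=229 B_seq=229 B_ack=1000
After event 5: A_seq=1000 A_ack=308 B_seq=308 B_ack=1000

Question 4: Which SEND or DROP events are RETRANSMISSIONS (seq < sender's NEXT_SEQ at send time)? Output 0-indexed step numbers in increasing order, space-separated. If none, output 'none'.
Answer: 4

Derivation:
Step 0: SEND seq=0 -> fresh
Step 1: SEND seq=37 -> fresh
Step 2: DROP seq=71 -> fresh
Step 3: SEND seq=157 -> fresh
Step 4: SEND seq=71 -> retransmit
Step 5: SEND seq=229 -> fresh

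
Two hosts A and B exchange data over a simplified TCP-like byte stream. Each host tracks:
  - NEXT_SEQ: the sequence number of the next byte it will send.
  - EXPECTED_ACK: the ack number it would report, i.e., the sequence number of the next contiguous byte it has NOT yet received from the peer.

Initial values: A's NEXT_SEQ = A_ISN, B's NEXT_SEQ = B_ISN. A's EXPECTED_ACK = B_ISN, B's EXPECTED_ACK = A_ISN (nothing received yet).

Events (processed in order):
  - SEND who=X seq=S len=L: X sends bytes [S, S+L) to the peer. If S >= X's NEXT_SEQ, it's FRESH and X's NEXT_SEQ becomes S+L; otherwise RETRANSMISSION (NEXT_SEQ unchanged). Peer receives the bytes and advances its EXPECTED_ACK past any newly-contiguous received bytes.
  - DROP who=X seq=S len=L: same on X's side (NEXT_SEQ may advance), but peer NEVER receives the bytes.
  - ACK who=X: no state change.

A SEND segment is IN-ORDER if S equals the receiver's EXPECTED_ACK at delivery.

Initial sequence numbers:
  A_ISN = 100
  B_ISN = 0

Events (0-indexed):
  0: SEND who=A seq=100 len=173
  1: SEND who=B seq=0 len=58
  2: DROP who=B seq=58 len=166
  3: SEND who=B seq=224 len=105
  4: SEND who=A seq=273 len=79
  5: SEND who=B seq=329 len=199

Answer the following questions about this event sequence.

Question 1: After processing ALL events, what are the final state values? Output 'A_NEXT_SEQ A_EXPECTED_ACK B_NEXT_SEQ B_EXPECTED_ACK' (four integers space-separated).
Answer: 352 58 528 352

Derivation:
After event 0: A_seq=273 A_ack=0 B_seq=0 B_ack=273
After event 1: A_seq=273 A_ack=58 B_seq=58 B_ack=273
After event 2: A_seq=273 A_ack=58 B_seq=224 B_ack=273
After event 3: A_seq=273 A_ack=58 B_seq=329 B_ack=273
After event 4: A_seq=352 A_ack=58 B_seq=329 B_ack=352
After event 5: A_seq=352 A_ack=58 B_seq=528 B_ack=352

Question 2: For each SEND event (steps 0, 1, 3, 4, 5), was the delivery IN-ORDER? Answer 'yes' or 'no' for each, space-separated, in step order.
Answer: yes yes no yes no

Derivation:
Step 0: SEND seq=100 -> in-order
Step 1: SEND seq=0 -> in-order
Step 3: SEND seq=224 -> out-of-order
Step 4: SEND seq=273 -> in-order
Step 5: SEND seq=329 -> out-of-order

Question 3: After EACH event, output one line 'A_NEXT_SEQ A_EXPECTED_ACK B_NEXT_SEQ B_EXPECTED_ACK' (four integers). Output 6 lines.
273 0 0 273
273 58 58 273
273 58 224 273
273 58 329 273
352 58 329 352
352 58 528 352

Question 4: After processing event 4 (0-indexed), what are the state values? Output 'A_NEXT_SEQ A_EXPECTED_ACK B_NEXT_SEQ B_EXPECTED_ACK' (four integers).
After event 0: A_seq=273 A_ack=0 B_seq=0 B_ack=273
After event 1: A_seq=273 A_ack=58 B_seq=58 B_ack=273
After event 2: A_seq=273 A_ack=58 B_seq=224 B_ack=273
After event 3: A_seq=273 A_ack=58 B_seq=329 B_ack=273
After event 4: A_seq=352 A_ack=58 B_seq=329 B_ack=352

352 58 329 352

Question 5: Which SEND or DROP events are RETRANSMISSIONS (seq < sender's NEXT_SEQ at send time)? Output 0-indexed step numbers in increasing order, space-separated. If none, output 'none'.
Answer: none

Derivation:
Step 0: SEND seq=100 -> fresh
Step 1: SEND seq=0 -> fresh
Step 2: DROP seq=58 -> fresh
Step 3: SEND seq=224 -> fresh
Step 4: SEND seq=273 -> fresh
Step 5: SEND seq=329 -> fresh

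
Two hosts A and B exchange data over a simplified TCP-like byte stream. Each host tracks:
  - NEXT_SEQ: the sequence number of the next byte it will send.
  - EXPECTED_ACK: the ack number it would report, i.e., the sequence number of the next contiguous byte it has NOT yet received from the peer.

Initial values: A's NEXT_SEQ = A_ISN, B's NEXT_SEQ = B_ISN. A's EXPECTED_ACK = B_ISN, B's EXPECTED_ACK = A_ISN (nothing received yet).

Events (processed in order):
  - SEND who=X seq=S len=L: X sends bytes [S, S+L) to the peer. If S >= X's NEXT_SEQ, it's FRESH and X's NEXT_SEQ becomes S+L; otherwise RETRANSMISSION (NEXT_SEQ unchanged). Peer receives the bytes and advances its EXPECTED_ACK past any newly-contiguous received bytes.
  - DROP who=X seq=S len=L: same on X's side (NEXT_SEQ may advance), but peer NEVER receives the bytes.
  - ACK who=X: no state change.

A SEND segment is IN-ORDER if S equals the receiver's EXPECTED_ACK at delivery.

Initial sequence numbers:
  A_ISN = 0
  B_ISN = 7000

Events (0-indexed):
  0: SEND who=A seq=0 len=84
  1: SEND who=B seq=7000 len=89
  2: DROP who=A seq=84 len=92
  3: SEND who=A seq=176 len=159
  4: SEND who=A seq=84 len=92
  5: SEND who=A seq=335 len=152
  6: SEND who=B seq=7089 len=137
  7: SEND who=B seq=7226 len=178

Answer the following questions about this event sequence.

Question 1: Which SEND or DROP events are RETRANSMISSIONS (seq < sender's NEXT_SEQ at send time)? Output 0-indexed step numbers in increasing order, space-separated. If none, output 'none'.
Step 0: SEND seq=0 -> fresh
Step 1: SEND seq=7000 -> fresh
Step 2: DROP seq=84 -> fresh
Step 3: SEND seq=176 -> fresh
Step 4: SEND seq=84 -> retransmit
Step 5: SEND seq=335 -> fresh
Step 6: SEND seq=7089 -> fresh
Step 7: SEND seq=7226 -> fresh

Answer: 4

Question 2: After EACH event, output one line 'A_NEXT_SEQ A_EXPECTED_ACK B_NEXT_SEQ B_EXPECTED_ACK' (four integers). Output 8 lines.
84 7000 7000 84
84 7089 7089 84
176 7089 7089 84
335 7089 7089 84
335 7089 7089 335
487 7089 7089 487
487 7226 7226 487
487 7404 7404 487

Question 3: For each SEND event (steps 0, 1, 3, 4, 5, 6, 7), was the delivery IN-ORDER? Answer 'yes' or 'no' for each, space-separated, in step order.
Step 0: SEND seq=0 -> in-order
Step 1: SEND seq=7000 -> in-order
Step 3: SEND seq=176 -> out-of-order
Step 4: SEND seq=84 -> in-order
Step 5: SEND seq=335 -> in-order
Step 6: SEND seq=7089 -> in-order
Step 7: SEND seq=7226 -> in-order

Answer: yes yes no yes yes yes yes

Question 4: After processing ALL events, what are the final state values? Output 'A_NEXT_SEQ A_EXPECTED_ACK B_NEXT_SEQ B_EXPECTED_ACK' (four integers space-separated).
Answer: 487 7404 7404 487

Derivation:
After event 0: A_seq=84 A_ack=7000 B_seq=7000 B_ack=84
After event 1: A_seq=84 A_ack=7089 B_seq=7089 B_ack=84
After event 2: A_seq=176 A_ack=7089 B_seq=7089 B_ack=84
After event 3: A_seq=335 A_ack=7089 B_seq=7089 B_ack=84
After event 4: A_seq=335 A_ack=7089 B_seq=7089 B_ack=335
After event 5: A_seq=487 A_ack=7089 B_seq=7089 B_ack=487
After event 6: A_seq=487 A_ack=7226 B_seq=7226 B_ack=487
After event 7: A_seq=487 A_ack=7404 B_seq=7404 B_ack=487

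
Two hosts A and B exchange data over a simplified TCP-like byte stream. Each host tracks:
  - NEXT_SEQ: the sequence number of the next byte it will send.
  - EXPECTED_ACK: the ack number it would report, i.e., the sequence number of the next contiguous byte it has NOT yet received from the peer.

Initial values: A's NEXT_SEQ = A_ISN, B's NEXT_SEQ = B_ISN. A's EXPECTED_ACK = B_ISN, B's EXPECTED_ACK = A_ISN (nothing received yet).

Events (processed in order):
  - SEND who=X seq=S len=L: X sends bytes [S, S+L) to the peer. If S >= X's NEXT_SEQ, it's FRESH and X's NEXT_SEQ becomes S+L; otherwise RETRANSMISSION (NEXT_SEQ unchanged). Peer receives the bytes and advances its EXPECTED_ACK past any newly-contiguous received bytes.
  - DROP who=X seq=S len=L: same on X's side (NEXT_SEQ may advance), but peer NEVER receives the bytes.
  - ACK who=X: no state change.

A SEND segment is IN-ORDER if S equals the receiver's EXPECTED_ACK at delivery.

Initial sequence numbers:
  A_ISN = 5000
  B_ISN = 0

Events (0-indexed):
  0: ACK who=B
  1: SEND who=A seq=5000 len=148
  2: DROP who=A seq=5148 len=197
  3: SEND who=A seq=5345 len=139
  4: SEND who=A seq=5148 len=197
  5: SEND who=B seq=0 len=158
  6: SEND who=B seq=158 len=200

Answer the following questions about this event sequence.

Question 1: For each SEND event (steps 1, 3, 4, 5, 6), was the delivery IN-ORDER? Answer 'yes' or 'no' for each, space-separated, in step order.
Answer: yes no yes yes yes

Derivation:
Step 1: SEND seq=5000 -> in-order
Step 3: SEND seq=5345 -> out-of-order
Step 4: SEND seq=5148 -> in-order
Step 5: SEND seq=0 -> in-order
Step 6: SEND seq=158 -> in-order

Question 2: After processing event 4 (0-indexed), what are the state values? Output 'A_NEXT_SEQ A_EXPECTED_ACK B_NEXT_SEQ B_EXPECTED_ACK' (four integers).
After event 0: A_seq=5000 A_ack=0 B_seq=0 B_ack=5000
After event 1: A_seq=5148 A_ack=0 B_seq=0 B_ack=5148
After event 2: A_seq=5345 A_ack=0 B_seq=0 B_ack=5148
After event 3: A_seq=5484 A_ack=0 B_seq=0 B_ack=5148
After event 4: A_seq=5484 A_ack=0 B_seq=0 B_ack=5484

5484 0 0 5484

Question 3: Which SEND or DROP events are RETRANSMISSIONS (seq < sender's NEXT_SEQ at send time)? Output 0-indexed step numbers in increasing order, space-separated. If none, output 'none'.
Answer: 4

Derivation:
Step 1: SEND seq=5000 -> fresh
Step 2: DROP seq=5148 -> fresh
Step 3: SEND seq=5345 -> fresh
Step 4: SEND seq=5148 -> retransmit
Step 5: SEND seq=0 -> fresh
Step 6: SEND seq=158 -> fresh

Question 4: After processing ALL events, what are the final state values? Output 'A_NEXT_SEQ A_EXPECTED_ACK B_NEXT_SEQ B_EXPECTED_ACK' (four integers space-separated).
Answer: 5484 358 358 5484

Derivation:
After event 0: A_seq=5000 A_ack=0 B_seq=0 B_ack=5000
After event 1: A_seq=5148 A_ack=0 B_seq=0 B_ack=5148
After event 2: A_seq=5345 A_ack=0 B_seq=0 B_ack=5148
After event 3: A_seq=5484 A_ack=0 B_seq=0 B_ack=5148
After event 4: A_seq=5484 A_ack=0 B_seq=0 B_ack=5484
After event 5: A_seq=5484 A_ack=158 B_seq=158 B_ack=5484
After event 6: A_seq=5484 A_ack=358 B_seq=358 B_ack=5484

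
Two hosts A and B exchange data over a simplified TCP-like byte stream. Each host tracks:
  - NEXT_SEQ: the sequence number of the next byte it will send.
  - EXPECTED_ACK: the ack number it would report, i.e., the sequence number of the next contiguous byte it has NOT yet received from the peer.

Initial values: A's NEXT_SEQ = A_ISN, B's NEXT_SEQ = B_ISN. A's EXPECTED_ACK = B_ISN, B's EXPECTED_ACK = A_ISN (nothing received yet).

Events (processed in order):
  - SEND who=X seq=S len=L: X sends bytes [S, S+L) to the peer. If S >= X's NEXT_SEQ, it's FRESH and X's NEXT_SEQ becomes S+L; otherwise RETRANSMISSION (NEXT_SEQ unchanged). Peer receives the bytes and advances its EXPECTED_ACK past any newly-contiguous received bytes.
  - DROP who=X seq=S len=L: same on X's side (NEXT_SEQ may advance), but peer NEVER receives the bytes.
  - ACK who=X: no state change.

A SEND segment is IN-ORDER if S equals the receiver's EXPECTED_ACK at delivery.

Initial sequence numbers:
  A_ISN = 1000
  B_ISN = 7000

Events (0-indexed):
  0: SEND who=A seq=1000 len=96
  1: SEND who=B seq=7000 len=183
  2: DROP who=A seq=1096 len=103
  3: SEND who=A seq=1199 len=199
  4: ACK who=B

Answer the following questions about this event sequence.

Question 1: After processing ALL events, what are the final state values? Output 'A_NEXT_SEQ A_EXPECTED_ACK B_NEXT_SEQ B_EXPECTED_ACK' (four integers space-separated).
After event 0: A_seq=1096 A_ack=7000 B_seq=7000 B_ack=1096
After event 1: A_seq=1096 A_ack=7183 B_seq=7183 B_ack=1096
After event 2: A_seq=1199 A_ack=7183 B_seq=7183 B_ack=1096
After event 3: A_seq=1398 A_ack=7183 B_seq=7183 B_ack=1096
After event 4: A_seq=1398 A_ack=7183 B_seq=7183 B_ack=1096

Answer: 1398 7183 7183 1096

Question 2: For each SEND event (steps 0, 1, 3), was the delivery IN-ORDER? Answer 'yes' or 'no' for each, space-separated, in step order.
Answer: yes yes no

Derivation:
Step 0: SEND seq=1000 -> in-order
Step 1: SEND seq=7000 -> in-order
Step 3: SEND seq=1199 -> out-of-order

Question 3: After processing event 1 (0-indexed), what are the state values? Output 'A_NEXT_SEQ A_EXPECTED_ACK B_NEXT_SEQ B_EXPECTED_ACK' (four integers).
After event 0: A_seq=1096 A_ack=7000 B_seq=7000 B_ack=1096
After event 1: A_seq=1096 A_ack=7183 B_seq=7183 B_ack=1096

1096 7183 7183 1096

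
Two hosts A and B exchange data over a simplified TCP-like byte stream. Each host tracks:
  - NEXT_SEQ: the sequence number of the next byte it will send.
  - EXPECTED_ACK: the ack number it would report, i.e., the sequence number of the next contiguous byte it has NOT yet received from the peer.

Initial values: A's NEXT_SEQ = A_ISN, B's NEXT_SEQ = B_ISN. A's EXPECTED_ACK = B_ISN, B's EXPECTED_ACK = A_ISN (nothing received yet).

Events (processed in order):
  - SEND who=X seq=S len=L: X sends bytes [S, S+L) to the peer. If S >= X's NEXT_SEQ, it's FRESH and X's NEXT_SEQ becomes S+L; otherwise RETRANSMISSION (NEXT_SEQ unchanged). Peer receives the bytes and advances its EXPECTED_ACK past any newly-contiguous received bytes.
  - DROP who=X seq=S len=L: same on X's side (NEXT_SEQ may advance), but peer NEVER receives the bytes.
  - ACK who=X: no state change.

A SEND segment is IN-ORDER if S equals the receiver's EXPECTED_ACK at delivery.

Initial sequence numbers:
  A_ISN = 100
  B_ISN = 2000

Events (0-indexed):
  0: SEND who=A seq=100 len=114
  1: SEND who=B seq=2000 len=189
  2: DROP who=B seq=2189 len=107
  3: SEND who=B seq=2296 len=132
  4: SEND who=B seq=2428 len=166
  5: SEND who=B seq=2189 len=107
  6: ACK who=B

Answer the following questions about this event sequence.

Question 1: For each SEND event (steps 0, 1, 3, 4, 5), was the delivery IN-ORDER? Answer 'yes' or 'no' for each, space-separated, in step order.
Step 0: SEND seq=100 -> in-order
Step 1: SEND seq=2000 -> in-order
Step 3: SEND seq=2296 -> out-of-order
Step 4: SEND seq=2428 -> out-of-order
Step 5: SEND seq=2189 -> in-order

Answer: yes yes no no yes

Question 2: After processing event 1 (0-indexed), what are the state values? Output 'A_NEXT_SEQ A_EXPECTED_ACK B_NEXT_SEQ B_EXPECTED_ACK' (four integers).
After event 0: A_seq=214 A_ack=2000 B_seq=2000 B_ack=214
After event 1: A_seq=214 A_ack=2189 B_seq=2189 B_ack=214

214 2189 2189 214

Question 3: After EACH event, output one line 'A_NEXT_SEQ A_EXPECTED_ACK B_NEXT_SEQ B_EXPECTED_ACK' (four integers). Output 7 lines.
214 2000 2000 214
214 2189 2189 214
214 2189 2296 214
214 2189 2428 214
214 2189 2594 214
214 2594 2594 214
214 2594 2594 214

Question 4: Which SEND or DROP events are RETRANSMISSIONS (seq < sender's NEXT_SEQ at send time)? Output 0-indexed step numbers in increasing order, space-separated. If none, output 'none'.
Step 0: SEND seq=100 -> fresh
Step 1: SEND seq=2000 -> fresh
Step 2: DROP seq=2189 -> fresh
Step 3: SEND seq=2296 -> fresh
Step 4: SEND seq=2428 -> fresh
Step 5: SEND seq=2189 -> retransmit

Answer: 5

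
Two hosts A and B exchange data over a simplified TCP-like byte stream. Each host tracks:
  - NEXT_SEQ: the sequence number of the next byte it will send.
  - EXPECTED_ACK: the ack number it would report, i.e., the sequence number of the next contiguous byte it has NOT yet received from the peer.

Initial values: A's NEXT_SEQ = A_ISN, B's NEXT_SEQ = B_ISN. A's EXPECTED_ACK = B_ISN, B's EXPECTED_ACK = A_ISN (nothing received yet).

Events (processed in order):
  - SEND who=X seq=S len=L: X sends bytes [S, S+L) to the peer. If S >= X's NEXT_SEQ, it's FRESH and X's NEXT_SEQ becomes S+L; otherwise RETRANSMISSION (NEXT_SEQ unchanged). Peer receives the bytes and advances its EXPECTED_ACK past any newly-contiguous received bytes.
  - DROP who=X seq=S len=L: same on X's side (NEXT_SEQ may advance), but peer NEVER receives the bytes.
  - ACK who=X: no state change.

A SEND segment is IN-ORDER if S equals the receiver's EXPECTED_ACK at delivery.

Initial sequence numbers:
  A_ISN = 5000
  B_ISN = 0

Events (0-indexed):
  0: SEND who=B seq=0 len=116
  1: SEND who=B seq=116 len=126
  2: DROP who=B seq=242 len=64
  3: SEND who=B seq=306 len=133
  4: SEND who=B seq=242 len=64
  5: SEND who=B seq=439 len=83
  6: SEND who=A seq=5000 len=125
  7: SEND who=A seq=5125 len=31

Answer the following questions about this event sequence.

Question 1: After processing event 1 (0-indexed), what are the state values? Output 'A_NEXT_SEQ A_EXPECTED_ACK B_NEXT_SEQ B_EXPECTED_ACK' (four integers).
After event 0: A_seq=5000 A_ack=116 B_seq=116 B_ack=5000
After event 1: A_seq=5000 A_ack=242 B_seq=242 B_ack=5000

5000 242 242 5000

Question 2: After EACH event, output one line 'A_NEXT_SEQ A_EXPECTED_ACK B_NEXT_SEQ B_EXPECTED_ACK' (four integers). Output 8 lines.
5000 116 116 5000
5000 242 242 5000
5000 242 306 5000
5000 242 439 5000
5000 439 439 5000
5000 522 522 5000
5125 522 522 5125
5156 522 522 5156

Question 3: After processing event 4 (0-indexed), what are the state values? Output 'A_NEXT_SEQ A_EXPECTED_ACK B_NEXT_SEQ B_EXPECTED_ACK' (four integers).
After event 0: A_seq=5000 A_ack=116 B_seq=116 B_ack=5000
After event 1: A_seq=5000 A_ack=242 B_seq=242 B_ack=5000
After event 2: A_seq=5000 A_ack=242 B_seq=306 B_ack=5000
After event 3: A_seq=5000 A_ack=242 B_seq=439 B_ack=5000
After event 4: A_seq=5000 A_ack=439 B_seq=439 B_ack=5000

5000 439 439 5000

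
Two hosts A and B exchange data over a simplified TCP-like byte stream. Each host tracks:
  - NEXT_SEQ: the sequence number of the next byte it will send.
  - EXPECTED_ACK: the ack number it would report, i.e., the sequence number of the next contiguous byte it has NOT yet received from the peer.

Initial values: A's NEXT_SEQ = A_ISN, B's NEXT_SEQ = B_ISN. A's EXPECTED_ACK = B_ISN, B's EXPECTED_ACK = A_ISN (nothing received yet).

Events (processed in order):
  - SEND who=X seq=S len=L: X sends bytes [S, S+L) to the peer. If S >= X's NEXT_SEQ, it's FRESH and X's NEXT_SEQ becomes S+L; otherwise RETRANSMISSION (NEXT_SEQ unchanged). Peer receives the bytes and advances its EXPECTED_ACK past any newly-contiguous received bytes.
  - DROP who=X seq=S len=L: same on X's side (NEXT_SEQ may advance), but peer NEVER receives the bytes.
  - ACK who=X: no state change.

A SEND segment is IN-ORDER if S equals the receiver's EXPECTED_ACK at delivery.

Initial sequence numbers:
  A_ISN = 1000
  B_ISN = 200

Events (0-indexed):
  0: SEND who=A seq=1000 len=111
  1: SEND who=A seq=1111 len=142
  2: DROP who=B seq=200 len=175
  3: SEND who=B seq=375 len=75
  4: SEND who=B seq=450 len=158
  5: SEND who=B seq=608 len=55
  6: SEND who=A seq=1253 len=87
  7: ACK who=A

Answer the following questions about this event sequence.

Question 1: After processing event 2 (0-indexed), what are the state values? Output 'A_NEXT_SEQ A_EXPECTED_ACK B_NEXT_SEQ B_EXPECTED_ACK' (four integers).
After event 0: A_seq=1111 A_ack=200 B_seq=200 B_ack=1111
After event 1: A_seq=1253 A_ack=200 B_seq=200 B_ack=1253
After event 2: A_seq=1253 A_ack=200 B_seq=375 B_ack=1253

1253 200 375 1253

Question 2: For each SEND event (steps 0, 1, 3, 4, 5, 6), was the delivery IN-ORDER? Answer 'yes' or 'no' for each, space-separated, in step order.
Answer: yes yes no no no yes

Derivation:
Step 0: SEND seq=1000 -> in-order
Step 1: SEND seq=1111 -> in-order
Step 3: SEND seq=375 -> out-of-order
Step 4: SEND seq=450 -> out-of-order
Step 5: SEND seq=608 -> out-of-order
Step 6: SEND seq=1253 -> in-order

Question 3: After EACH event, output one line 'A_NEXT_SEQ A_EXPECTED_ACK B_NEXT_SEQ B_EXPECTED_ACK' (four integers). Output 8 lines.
1111 200 200 1111
1253 200 200 1253
1253 200 375 1253
1253 200 450 1253
1253 200 608 1253
1253 200 663 1253
1340 200 663 1340
1340 200 663 1340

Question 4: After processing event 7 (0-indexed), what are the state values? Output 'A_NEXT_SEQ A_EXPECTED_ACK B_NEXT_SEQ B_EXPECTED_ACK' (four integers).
After event 0: A_seq=1111 A_ack=200 B_seq=200 B_ack=1111
After event 1: A_seq=1253 A_ack=200 B_seq=200 B_ack=1253
After event 2: A_seq=1253 A_ack=200 B_seq=375 B_ack=1253
After event 3: A_seq=1253 A_ack=200 B_seq=450 B_ack=1253
After event 4: A_seq=1253 A_ack=200 B_seq=608 B_ack=1253
After event 5: A_seq=1253 A_ack=200 B_seq=663 B_ack=1253
After event 6: A_seq=1340 A_ack=200 B_seq=663 B_ack=1340
After event 7: A_seq=1340 A_ack=200 B_seq=663 B_ack=1340

1340 200 663 1340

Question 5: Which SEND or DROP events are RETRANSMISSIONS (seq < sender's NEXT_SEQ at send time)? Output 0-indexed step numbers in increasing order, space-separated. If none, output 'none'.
Answer: none

Derivation:
Step 0: SEND seq=1000 -> fresh
Step 1: SEND seq=1111 -> fresh
Step 2: DROP seq=200 -> fresh
Step 3: SEND seq=375 -> fresh
Step 4: SEND seq=450 -> fresh
Step 5: SEND seq=608 -> fresh
Step 6: SEND seq=1253 -> fresh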